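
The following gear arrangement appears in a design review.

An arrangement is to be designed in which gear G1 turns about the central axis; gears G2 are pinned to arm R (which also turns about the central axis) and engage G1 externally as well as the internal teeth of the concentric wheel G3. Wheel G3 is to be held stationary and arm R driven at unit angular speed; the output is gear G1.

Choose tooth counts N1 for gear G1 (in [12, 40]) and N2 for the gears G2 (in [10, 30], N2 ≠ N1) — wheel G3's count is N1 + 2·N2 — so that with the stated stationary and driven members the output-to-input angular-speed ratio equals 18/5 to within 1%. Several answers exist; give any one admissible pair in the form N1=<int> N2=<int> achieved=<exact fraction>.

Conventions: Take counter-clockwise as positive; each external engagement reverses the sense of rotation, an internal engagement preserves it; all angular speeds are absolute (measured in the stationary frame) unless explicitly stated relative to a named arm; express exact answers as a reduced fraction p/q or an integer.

N1=15 N2=12 achieved=18/5

topology: planetary set — design target 18/5, arm = carrier (Willis)
Willis with ω_ring = 0: ω_sun/ω_arm = (N1+N3)/N1; set equal to 18/5  ⇒  N3/N1 = 18/5 − 1 = 13/5
N3 = N1 + 2·N2  ⇒  N2/N1 = (N3/N1 − 1)/2 = (13/5 − 1)/2 = 4/5
smallest multiple with N1 ≥ 12 and N2 ≥ 10: k = 3  ⇒  N1 = 3·5 = 15, N2 = 3·4 = 12 (N1 ≤ 40, N2 ≤ 30, N2 ≠ N1 ✓), N3 = 15 + 2·12 = 39
check: (N1+N3)/N1 with N1 = 15, N3 = 39 gives 18/5; |achieved − target| = 0 ≤ 9/250 ✓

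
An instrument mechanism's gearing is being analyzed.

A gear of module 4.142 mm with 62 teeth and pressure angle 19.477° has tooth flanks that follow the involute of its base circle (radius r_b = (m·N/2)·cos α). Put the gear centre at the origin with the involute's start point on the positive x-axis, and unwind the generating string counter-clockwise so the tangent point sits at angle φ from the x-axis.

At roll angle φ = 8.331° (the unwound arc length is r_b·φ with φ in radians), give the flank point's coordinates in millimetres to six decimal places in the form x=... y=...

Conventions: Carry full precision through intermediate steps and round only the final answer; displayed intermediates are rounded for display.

x=122.327166 y=0.123784

single-mesh involute tooth geometry (62T wheel at module 4.142)
pitch radius r_p = m·N/2 = 4.142·62/2 = 128.402000
base radius r_b = r_p·cos α = 128.402000·cos 19.477° = 121.054249
roll angle φ = 8.331° = 0.14540338 rad
x = r_b·(cos φ + φ·sin φ) = 122.327166
y = r_b·(sin φ − φ·cos φ) = 0.123784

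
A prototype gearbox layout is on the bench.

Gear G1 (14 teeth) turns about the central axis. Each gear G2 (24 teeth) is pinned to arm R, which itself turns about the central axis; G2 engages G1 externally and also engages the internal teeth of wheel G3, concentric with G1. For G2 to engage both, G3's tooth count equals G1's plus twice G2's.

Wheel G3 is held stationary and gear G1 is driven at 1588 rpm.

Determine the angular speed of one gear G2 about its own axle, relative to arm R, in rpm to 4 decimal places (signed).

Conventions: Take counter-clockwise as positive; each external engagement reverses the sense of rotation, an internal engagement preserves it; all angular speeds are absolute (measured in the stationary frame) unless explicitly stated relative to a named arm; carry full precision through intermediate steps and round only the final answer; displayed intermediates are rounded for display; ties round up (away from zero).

topology: planetary set — G1 14T / G2 24T / G3 62T, arm = carrier (Willis)
normalise by the input: solve with ω_sun = 1, then scale by 1588 rpm
ring teeth: 14 + 2·24 = 62
14(ω_sun−ω_arm) = −62(ω_ring−ω_arm),  ω_ring = 0, ω_sun = 1
14(1−ω_arm) = −62(0−ω_arm)  ⇒  76·ω_arm = 14  ⇒  ω_arm = 7/38
sun–planet mesh: 14·(1−7/38) = −24·(ω_p−ω_arm)  ⇒  ω_p−ω_arm = -217/456
scale: ω_p−ω_arm = -217/456 × 1588 rpm = -755.6930 rpm

-755.6930 rpm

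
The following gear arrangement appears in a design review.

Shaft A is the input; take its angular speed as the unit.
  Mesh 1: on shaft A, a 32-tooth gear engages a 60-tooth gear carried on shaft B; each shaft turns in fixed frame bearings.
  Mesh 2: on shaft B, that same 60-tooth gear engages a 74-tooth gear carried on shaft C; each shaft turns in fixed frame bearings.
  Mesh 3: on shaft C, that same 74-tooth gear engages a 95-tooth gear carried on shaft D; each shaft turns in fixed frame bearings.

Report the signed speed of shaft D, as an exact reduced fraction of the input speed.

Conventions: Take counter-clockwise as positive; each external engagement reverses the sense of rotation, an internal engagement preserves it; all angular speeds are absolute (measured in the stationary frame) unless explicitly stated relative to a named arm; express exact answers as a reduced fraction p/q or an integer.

-32/95

3-mesh fixed-axis compound train (all bearings frame-fixed)
mesh 1 [32T→60T]: |ω|/ω_in = 1×32/60 = 8/15, sense flips to −
mesh 2 [60T→74T]: |ω|/ω_in = (8/15)×60/74 = 16/37, sense flips to +
mesh 3 [74T→95T]: |ω|/ω_in = (16/37)×74/95 = 32/95, sense flips to −
signed output speed (× input speed) = -32/95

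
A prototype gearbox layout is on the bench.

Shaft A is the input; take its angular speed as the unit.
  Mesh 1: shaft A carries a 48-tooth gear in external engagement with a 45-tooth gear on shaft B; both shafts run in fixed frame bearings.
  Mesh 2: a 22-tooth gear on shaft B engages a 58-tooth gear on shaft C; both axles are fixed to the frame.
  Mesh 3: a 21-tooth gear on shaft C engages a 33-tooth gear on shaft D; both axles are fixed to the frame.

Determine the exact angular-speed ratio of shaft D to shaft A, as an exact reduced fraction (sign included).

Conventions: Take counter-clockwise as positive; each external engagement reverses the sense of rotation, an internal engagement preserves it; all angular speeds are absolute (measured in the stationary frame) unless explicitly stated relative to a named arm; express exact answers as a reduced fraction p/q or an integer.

class = fixed-axis compound train [3 meshes; 3 ratios multiply, 3 sense flips]
mesh 1 [48T→45T]: running ratio 16/15, sense −
mesh 2 [22T→58T]: running ratio 176/435, sense +
mesh 3 [21T→33T]: running ratio 112/435, sense −
ω_out/ω_in = -112/435

-112/435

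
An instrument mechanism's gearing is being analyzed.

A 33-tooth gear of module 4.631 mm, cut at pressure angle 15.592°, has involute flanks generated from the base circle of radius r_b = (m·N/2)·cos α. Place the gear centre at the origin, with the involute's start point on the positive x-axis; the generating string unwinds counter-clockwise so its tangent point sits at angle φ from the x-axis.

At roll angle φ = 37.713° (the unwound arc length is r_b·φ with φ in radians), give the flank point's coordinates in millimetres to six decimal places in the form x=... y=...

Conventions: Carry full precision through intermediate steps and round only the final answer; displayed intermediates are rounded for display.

class = single-mesh tooth geometry [base-circle involute, m = 4.631, 33T]
pitch radius r_p = m·N/2 = 4.631·33/2 = 76.411500
base radius r_b = r_p·cos α = 76.411500·cos 15.592° = 73.599565
roll angle φ = 37.713° = 0.65821602 rad
x = r_b·(cos φ + φ·sin φ) = 87.857259
y = r_b·(sin φ − φ·cos φ) = 6.697699

x=87.857259 y=6.697699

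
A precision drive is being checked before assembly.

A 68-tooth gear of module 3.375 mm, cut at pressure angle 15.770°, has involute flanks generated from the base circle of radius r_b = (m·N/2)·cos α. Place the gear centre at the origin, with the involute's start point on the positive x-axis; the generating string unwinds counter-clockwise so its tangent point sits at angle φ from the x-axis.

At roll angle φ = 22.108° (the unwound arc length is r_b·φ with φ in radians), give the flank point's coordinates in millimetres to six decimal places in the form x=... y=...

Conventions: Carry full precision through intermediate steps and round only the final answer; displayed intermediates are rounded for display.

x=118.348191 y=2.083386

topology: single-mesh involute geometry — m = 3.375, N = 68
pitch radius r_p = m·N/2 = 3.375·68/2 = 114.750000
base radius r_b = r_p·cos α = 114.750000·cos 15.770° = 110.430859
roll angle φ = 22.108° = 0.38585739 rad
x = r_b·(cos φ + φ·sin φ) = 118.348191
y = r_b·(sin φ − φ·cos φ) = 2.083386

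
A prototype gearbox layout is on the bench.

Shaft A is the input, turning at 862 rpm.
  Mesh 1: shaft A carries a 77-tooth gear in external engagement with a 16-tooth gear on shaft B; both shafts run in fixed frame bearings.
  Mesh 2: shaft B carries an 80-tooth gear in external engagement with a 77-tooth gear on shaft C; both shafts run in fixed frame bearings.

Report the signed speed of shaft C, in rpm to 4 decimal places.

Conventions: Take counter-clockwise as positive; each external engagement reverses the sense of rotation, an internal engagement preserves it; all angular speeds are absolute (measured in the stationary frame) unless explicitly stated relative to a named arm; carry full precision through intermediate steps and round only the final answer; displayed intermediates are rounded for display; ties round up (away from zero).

+4310.0000 rpm

recognized (3 fixed axles, 2 meshes): fixed-axis compound train
mesh 1 [77T→16T]: ω = 862.0000×77/16 = 4148.3750 rpm, sense flips to −
mesh 2 [80T→77T]: ω = 4148.3750×80/77 = 4310.0000 rpm, sense flips to +
signed output speed = +4310.0000 rpm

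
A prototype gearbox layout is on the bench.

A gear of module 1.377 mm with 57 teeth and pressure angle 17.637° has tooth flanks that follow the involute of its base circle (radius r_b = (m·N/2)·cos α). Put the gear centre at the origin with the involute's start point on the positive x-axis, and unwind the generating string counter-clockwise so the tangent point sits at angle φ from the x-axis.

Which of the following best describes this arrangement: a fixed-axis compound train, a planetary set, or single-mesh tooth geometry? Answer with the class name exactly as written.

single-mesh involute tooth geometry (57T wheel at module 1.377)
classification: single-mesh tooth geometry

single-mesh tooth geometry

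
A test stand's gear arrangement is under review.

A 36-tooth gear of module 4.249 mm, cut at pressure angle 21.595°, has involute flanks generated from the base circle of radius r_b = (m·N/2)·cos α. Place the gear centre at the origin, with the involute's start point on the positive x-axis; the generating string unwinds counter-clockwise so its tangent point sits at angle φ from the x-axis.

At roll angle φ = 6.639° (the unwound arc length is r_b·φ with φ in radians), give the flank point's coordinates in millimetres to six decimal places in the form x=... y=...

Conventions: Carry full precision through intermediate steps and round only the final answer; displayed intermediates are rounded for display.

recognized (one wheel, involute flank): single-mesh tooth geometry, m = 4.249, N = 36
pitch radius r_p = m·N/2 = 4.249·36/2 = 76.482000
base radius r_b = r_p·cos α = 76.482000·cos 21.595° = 71.113622
roll angle φ = 6.639° = 0.11587241 rad
x = r_b·(cos φ + φ·sin φ) = 71.589421
y = r_b·(sin φ − φ·cos φ) = 0.036829

x=71.589421 y=0.036829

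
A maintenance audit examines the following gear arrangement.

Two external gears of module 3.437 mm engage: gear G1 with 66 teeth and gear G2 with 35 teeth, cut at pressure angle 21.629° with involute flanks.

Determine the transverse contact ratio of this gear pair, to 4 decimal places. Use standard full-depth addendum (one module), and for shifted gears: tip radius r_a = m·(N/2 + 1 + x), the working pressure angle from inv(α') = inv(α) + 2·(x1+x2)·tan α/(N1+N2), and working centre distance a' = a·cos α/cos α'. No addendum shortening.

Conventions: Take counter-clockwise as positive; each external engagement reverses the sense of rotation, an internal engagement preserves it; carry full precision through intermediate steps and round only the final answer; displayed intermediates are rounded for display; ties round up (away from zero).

single-mesh involute tooth geometry (66T engaging 35T at module 3.437)
base radii: r_b1 = 105.435032, r_b2 = 55.912517
tip radii: r_a1 = 116.858000, r_a2 = 63.584500
no profile shift: α' = α, a' = a
action lengths: √(r_a1²−r_b1²) = 50.390933, √(r_a2²−r_b2²) = 30.278360
base pitch p_b = π·m·cos α = 10.037392
CR = (50.390933 + 30.278360 − 173.568500·sin 21.62900°)/10.037392 = 1.663061
contact ratio ≈ 1.6631

1.6631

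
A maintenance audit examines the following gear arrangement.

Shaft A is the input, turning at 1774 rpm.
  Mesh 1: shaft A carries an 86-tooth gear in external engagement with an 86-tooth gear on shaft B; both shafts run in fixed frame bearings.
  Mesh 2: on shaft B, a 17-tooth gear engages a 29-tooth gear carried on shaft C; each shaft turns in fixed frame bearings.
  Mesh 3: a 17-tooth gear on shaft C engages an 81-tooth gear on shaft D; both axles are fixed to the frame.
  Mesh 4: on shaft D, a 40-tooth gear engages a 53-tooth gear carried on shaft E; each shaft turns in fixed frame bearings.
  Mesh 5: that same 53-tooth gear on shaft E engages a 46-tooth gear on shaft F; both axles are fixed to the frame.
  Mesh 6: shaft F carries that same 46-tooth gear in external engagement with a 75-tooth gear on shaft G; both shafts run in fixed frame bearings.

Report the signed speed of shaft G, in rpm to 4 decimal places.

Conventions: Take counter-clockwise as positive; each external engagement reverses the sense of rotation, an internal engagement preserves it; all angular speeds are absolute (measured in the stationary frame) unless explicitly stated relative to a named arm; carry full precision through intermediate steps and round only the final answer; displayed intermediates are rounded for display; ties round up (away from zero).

6-mesh fixed-axis compound train (all bearings frame-fixed)
mesh 1 [86T→86T]: ω = 1774.0000×86/86 = 1774.0000 rpm, sense flips to −
mesh 2 [17T→29T]: ω = 1774.0000×17/29 = 1039.9310 rpm, sense flips to +
mesh 3 [17T→81T]: ω = 1039.9310×17/81 = 218.2571 rpm, sense flips to −
mesh 4 [40T→53T]: ω = 218.2571×40/53 = 164.7224 rpm, sense flips to +
mesh 5 [53T→46T]: ω = 164.7224×53/46 = 189.7888 rpm, sense flips to −
mesh 6 [46T→75T]: ω = 189.7888×46/75 = 116.4038 rpm, sense flips to +
signed output speed = +116.4038 rpm

+116.4038 rpm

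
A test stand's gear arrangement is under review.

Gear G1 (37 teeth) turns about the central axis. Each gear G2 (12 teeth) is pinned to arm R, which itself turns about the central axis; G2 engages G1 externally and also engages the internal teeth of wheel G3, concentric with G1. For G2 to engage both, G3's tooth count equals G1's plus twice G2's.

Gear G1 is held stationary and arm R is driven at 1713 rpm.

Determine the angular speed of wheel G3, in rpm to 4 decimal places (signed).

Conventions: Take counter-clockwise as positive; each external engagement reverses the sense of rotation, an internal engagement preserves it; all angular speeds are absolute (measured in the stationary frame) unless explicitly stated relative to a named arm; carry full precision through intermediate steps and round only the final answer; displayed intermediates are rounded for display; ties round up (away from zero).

+2752.0328 rpm

planetary set (37T centre, 12T on arm, 61T internal) — Willis relation
normalise by the input: solve with ω_arm = 1, then scale by 1713 rpm
ring teeth: 37 + 2·12 = 61
37(ω_sun−ω_arm) = −61(ω_ring−ω_arm),  ω_sun = 0, ω_arm = 1
ω_ring = 1 − (37/61)(0−1) = 98/61
scale: ω_ring = 98/61 × 1713 rpm = +2752.0328 rpm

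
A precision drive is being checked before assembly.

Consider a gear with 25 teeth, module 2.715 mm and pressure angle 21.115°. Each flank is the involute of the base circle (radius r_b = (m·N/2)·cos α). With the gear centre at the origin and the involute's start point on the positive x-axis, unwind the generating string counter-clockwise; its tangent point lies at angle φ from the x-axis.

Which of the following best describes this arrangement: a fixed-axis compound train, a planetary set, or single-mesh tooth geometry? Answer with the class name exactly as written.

recognized (one wheel, involute flank): single-mesh tooth geometry, m = 2.715, N = 25
classification: single-mesh tooth geometry

single-mesh tooth geometry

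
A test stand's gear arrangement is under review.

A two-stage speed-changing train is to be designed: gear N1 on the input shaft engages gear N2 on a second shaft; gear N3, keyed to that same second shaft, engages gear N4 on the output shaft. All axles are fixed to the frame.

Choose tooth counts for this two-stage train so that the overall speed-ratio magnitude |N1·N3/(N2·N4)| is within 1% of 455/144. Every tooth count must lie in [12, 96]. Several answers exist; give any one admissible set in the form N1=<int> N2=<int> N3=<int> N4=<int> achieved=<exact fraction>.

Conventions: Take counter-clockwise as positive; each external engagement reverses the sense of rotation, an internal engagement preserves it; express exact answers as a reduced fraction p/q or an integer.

N1=13 N2=12 N3=35 N4=12 achieved=455/144

class = fixed-axis compound train [2-stage, 455/144 wanted]
target = 455/144 in lowest terms: an exact hit needs N1·N3 = k·455 and N2·N4 = k·144 for one integer k, every count in [12, 96]; additionally prefer no 1:1 stage (N1 ≠ N2, N3 ≠ N4)
k = 1: N1·N3 = 455 = 13·35, N2·N4 = 144 = 12·12
achieved = 13·35/(12·12) = 455/144; |achieved − target| = 0 ≤ 91/2880 ✓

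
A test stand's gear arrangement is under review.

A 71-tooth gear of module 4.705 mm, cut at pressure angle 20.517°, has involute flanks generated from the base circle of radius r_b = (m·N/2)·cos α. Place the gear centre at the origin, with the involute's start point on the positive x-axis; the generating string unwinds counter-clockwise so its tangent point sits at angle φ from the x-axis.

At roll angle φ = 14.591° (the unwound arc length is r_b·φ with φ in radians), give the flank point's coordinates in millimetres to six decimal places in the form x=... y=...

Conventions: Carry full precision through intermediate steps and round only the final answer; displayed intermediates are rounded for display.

x=161.423209 y=0.855607

recognized (one wheel, involute flank): single-mesh tooth geometry, m = 4.705, N = 71
pitch radius r_p = m·N/2 = 4.705·71/2 = 167.027500
base radius r_b = r_p·cos α = 167.027500·cos 20.517° = 156.432652
roll angle φ = 14.591° = 0.25466099 rad
x = r_b·(cos φ + φ·sin φ) = 161.423209
y = r_b·(sin φ − φ·cos φ) = 0.855607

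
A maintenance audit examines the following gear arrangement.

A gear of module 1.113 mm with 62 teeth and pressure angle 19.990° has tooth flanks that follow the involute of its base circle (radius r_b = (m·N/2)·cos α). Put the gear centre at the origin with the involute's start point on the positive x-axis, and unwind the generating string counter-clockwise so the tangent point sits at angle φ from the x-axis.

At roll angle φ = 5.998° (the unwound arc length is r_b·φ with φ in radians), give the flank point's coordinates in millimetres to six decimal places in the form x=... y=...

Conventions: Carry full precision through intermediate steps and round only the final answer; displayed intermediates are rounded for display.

class = single-mesh tooth geometry [base-circle involute, m = 1.113, 62T]
pitch radius r_p = m·N/2 = 1.113·62/2 = 34.503000
base radius r_b = r_p·cos α = 34.503000·cos 19.990° = 32.424274
roll angle φ = 5.998° = 0.10468485 rad
x = r_b·(cos φ + φ·sin φ) = 32.601455
y = r_b·(sin φ − φ·cos φ) = 0.012386

x=32.601455 y=0.012386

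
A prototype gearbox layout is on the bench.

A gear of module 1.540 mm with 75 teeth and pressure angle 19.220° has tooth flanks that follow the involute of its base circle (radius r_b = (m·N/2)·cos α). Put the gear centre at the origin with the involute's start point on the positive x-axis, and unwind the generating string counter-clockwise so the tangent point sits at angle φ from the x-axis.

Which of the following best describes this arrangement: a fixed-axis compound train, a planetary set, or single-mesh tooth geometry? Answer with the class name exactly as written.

single-mesh tooth geometry

class = single-mesh tooth geometry [base-circle involute, m = 1.540, 75T]
classification: single-mesh tooth geometry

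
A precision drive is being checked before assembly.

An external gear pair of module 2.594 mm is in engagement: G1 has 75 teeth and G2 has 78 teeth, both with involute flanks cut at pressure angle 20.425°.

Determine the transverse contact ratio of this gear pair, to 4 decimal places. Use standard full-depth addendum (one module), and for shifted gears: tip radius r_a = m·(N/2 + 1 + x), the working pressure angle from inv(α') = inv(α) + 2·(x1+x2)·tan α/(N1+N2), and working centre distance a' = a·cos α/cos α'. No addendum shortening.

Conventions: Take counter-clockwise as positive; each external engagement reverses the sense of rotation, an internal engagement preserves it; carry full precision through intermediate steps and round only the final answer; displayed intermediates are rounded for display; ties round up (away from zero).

topology: single-mesh involute geometry — m = 2.594, 75T/78T pair
base radii: r_b1 = 91.159302, r_b2 = 94.805674
tip radii: r_a1 = 99.869000, r_a2 = 103.760000
no profile shift: α' = α, a' = a
action lengths: √(r_a1²−r_b1²) = 40.789690, √(r_a2²−r_b2²) = 42.166595
base pitch p_b = π·m·cos α = 7.636944
CR = (40.789690 + 42.166595 − 198.441000·sin 20.42500°)/7.636944 = 1.794455
contact ratio ≈ 1.7945

1.7945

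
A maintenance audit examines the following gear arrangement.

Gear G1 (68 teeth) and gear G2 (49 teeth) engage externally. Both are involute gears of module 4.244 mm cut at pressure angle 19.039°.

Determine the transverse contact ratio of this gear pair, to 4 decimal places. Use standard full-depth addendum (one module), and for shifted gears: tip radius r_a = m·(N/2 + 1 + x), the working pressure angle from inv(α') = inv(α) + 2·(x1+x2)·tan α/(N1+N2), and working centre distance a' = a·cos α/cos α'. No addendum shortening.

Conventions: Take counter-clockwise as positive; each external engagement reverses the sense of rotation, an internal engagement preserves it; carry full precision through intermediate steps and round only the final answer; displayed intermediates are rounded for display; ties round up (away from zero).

1.8334

class = single-mesh tooth geometry [involute pair 68T × 49T, m = 4.244]
base radii: r_b1 = 136.402540, r_b2 = 98.290065
tip radii: r_a1 = 148.540000, r_a2 = 108.222000
no profile shift: α' = α, a' = a
action lengths: √(r_a1²−r_b1²) = 58.808832, √(r_a2²−r_b2²) = 45.288678
base pitch p_b = π·m·cos α = 12.603565
CR = (58.808832 + 45.288678 − 248.274000·sin 19.03900°)/12.603565 = 1.833420
contact ratio ≈ 1.8334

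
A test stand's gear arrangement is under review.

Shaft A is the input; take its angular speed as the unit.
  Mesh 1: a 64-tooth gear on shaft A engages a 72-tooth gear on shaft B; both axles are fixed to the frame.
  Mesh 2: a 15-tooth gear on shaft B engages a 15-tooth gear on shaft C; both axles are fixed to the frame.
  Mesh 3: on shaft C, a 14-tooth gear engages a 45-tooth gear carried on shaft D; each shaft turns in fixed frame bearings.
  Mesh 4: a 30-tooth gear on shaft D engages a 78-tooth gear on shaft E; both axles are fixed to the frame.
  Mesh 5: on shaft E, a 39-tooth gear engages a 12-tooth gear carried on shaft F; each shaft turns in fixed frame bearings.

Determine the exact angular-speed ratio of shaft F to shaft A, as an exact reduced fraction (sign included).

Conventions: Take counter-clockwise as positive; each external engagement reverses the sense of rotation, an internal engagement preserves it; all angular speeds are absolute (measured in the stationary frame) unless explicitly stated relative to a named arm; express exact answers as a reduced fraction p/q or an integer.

-28/81

class = fixed-axis compound train [5 meshes; 5 ratios multiply, 5 sense flips]
mesh 1 [64T→72T]: running ratio 8/9, sense −
mesh 2 [15T→15T]: running ratio 8/9, sense +
mesh 3 [14T→45T]: running ratio 112/405, sense −
mesh 4 [30T→78T]: running ratio 112/1053, sense +
mesh 5 [39T→12T]: running ratio 28/81, sense −
ω_out/ω_in = -28/81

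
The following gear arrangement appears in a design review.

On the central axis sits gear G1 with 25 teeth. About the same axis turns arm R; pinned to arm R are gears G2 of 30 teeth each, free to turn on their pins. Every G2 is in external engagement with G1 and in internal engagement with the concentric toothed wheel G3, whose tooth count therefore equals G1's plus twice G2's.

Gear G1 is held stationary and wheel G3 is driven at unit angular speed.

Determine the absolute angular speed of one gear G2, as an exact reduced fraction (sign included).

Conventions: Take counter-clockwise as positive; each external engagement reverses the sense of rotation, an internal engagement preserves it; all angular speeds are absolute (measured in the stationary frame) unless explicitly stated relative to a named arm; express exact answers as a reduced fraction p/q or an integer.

17/12

topology: planetary set — G1 25T / G2 30T / G3 85T, arm = carrier (Willis)
ring teeth: 25 + 2·30 = 85
25(ω_sun−ω_arm) = −85(ω_ring−ω_arm),  ω_sun = 0, ω_ring = 1
25(0−ω_arm) = −85(1−ω_arm)  ⇒  110·ω_arm = 85  ⇒  ω_arm = 17/22
sun–planet mesh: 25·(0−17/22) = −30·(ω_p−ω_arm)  ⇒  ω_p−ω_arm = 85/132
ω_p = 17/22 + 85/132 = 17/12
exact speed ratio = 17/12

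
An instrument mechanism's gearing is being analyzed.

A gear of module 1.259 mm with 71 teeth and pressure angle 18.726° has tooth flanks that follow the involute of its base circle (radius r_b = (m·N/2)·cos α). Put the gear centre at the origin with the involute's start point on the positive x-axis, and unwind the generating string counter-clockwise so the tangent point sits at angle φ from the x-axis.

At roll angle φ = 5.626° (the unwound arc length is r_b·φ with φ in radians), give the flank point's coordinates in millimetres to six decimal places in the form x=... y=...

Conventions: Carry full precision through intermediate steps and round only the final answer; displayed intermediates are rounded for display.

recognized (one wheel, involute flank): single-mesh tooth geometry, m = 1.259, N = 71
pitch radius r_p = m·N/2 = 1.259·71/2 = 44.694500
base radius r_b = r_p·cos α = 44.694500·cos 18.726° = 42.328583
roll angle φ = 5.626° = 0.09819222 rad
x = r_b·(cos φ + φ·sin φ) = 42.532151
y = r_b·(sin φ − φ·cos φ) = 0.013345

x=42.532151 y=0.013345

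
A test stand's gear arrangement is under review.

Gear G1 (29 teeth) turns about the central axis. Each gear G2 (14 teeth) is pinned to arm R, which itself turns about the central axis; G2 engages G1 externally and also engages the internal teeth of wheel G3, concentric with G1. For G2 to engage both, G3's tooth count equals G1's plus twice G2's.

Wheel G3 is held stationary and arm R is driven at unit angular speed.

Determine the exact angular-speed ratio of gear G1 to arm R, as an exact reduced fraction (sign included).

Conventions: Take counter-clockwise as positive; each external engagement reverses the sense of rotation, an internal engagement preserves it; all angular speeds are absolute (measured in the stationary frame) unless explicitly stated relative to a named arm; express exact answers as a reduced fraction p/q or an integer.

86/29

class = planetary set [G3 = 29+2·14 = 57; Willis about the carrier]
ring teeth: 29 + 2·14 = 57
29(ω_sun−ω_arm) = −57(ω_ring−ω_arm),  ω_ring = 0, ω_arm = 1
ω_sun = 1 − (57/29)(0−1) = 86/29
ω_out/ω_in = 86/29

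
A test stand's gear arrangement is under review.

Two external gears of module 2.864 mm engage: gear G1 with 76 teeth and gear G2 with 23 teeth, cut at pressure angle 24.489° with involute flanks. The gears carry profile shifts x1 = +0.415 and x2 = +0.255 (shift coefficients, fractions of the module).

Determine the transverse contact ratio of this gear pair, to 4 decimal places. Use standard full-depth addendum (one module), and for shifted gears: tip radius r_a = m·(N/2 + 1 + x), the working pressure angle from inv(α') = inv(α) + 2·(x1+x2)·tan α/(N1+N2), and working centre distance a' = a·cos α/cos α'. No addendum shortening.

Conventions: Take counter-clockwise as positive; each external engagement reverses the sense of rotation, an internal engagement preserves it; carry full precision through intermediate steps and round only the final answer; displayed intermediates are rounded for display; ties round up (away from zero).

1.4559

single-mesh involute tooth geometry (76T engaging 23T at module 2.864)
base radii: r_b1 = 99.041568, r_b2 = 29.973106
tip radii: r_a1 = 112.884560, r_a2 = 36.530320
inv(α') = inv(24.489°) + 2·(+0.415+0.255)·tan α/(76+23) = 0.03424601  ⇒  α' = 26.07180°
a' = a·cos α / cos α' = 141.7680·cos 24.489°/cos 26.07180° = 143.629870
action lengths: √(r_a1²−r_b1²) = 54.163564, √(r_a2²−r_b2²) = 20.882461
base pitch p_b = π·m·cos α = 8.188112
CR = (54.163564 + 20.882461 − 143.629870·sin 26.07180°)/8.188112 = 1.455906
contact ratio ≈ 1.4559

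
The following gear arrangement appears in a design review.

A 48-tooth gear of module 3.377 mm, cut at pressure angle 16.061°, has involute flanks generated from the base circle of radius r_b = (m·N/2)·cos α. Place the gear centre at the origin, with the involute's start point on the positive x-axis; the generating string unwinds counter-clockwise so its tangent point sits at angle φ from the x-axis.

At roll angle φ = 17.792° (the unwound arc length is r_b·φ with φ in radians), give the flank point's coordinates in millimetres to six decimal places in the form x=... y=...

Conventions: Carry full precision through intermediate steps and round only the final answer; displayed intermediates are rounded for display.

x=81.549602 y=0.769915

recognized (one wheel, involute flank): single-mesh tooth geometry, m = 3.377, N = 48
pitch radius r_p = m·N/2 = 3.377·48/2 = 81.048000
base radius r_b = r_p·cos α = 81.048000·cos 16.061° = 77.884510
roll angle φ = 17.792° = 0.31052898 rad
x = r_b·(cos φ + φ·sin φ) = 81.549602
y = r_b·(sin φ − φ·cos φ) = 0.769915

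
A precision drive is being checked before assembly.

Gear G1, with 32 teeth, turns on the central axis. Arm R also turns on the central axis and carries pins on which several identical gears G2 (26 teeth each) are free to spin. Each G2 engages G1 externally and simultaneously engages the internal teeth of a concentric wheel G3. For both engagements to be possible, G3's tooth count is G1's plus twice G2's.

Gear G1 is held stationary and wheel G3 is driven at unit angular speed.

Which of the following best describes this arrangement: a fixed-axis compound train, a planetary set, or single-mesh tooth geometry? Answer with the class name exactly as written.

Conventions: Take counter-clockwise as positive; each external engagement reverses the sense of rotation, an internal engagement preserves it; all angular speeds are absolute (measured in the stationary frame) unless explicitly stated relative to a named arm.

planetary set (32T centre, 26T on arm, 84T internal) — Willis relation
classification: planetary set

planetary set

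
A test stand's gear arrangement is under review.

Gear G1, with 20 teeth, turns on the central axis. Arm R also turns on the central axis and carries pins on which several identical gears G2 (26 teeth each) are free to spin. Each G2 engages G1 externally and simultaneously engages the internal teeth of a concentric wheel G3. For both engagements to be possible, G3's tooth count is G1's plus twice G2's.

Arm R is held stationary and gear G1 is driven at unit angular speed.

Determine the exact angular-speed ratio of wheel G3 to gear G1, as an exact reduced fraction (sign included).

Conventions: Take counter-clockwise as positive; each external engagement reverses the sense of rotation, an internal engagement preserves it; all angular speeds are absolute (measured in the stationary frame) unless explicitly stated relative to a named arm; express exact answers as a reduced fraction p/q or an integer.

-5/18

recognized (axles ride arm R): planetary set, 20/26/72 teeth
ring teeth: 20 + 2·26 = 72
20(ω_sun−ω_arm) = −72(ω_ring−ω_arm),  ω_arm = 0, ω_sun = 1
ω_ring = 0 − (20/72)(1−0) = -5/18
ω_out/ω_in = -5/18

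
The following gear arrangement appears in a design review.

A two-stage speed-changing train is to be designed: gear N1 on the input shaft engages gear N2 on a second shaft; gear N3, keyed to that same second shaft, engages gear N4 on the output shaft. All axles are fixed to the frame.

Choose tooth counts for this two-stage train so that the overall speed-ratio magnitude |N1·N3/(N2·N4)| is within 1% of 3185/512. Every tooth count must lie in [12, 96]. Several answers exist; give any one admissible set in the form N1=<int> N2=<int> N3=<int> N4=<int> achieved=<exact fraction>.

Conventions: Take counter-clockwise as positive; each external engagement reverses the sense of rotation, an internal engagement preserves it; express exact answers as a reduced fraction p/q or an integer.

topology: fixed-axis compound train — 2 stages, target 3185/512
target = 3185/512 in lowest terms: an exact hit needs N1·N3 = k·3185 and N2·N4 = k·512 for one integer k, every count in [12, 96]; additionally prefer no 1:1 stage (N1 ≠ N2, N3 ≠ N4)
k = 1: N1·N3 = 3185 = 35·91, N2·N4 = 512 = 16·32
achieved = 35·91/(16·32) = 3185/512; |achieved − target| = 0 ≤ 637/10240 ✓

N1=35 N2=16 N3=91 N4=32 achieved=3185/512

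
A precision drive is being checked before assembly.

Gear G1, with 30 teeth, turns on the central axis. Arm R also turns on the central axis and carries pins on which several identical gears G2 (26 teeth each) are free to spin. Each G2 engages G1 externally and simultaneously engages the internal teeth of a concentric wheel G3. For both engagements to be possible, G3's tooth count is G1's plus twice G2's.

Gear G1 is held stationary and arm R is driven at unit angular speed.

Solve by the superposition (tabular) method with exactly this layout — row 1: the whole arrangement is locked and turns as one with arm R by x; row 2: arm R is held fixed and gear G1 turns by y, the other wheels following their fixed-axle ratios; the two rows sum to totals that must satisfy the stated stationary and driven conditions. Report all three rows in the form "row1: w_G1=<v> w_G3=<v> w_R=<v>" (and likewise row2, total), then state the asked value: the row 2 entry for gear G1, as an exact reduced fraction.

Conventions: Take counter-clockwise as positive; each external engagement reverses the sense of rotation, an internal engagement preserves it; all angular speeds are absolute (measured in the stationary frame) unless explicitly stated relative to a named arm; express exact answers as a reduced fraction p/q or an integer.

row1: w_G1=1 w_G3=1 w_R=1
row2: w_G1=-1 w_G3=15/41 w_R=0
total: w_G1=0 w_G3=56/41 w_R=1
asked value: -1

recognized (axles ride arm R): planetary set, 30/26/82 teeth
row 1 — lock + rotate with arm: ω_sun = ω_ring = ω_arm = x
row 2 — arm fixed, fixed-axis ratios: sun y, ring −(30/82)·y, arm 0
boundary: total ω_sun = x + y = 0 and total ω_arm = x = 1  ⇒  y = -1, x = 1
row 2 ring = −(30/82)·(-1) = 15/41
totals (row 1 + row 2): sun 1 + (-1) = 0, ring 1 + 15/41 = 56/41, arm 1 + 0 = 1
asked cell (row2, sun) = -1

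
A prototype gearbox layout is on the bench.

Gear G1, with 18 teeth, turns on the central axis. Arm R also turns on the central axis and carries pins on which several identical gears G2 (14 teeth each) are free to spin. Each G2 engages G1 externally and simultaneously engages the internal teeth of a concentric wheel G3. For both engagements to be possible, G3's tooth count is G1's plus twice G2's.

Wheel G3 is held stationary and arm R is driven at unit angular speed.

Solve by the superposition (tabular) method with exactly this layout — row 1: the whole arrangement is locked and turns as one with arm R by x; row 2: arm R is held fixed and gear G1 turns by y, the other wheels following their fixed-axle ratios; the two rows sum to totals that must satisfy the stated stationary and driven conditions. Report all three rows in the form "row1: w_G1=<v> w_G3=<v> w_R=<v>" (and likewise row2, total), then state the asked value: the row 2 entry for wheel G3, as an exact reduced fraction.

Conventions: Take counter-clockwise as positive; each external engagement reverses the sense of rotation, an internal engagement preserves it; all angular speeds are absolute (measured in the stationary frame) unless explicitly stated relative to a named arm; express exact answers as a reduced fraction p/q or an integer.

row1: w_G1=1 w_G3=1 w_R=1
row2: w_G1=23/9 w_G3=-1 w_R=0
total: w_G1=32/9 w_G3=0 w_R=1
asked value: -1

recognized (axles ride arm R): planetary set, 18/14/46 teeth
row 1: whole set turns with the arm by x
row 2 — arm fixed, fixed-axis ratios: sun y, ring −(18/46)·y, arm 0
boundary: total ω_ring = x − (18/46)·y = 0 and total ω_arm = x = 1  ⇒  y = 23/9, x = 1
row 2 ring = −(18/46)·23/9 = -1
totals (row 1 + row 2): sun 1 + 23/9 = 32/9, ring 1 + (-1) = 0, arm 1 + 0 = 1
asked cell (row2, ring) = -1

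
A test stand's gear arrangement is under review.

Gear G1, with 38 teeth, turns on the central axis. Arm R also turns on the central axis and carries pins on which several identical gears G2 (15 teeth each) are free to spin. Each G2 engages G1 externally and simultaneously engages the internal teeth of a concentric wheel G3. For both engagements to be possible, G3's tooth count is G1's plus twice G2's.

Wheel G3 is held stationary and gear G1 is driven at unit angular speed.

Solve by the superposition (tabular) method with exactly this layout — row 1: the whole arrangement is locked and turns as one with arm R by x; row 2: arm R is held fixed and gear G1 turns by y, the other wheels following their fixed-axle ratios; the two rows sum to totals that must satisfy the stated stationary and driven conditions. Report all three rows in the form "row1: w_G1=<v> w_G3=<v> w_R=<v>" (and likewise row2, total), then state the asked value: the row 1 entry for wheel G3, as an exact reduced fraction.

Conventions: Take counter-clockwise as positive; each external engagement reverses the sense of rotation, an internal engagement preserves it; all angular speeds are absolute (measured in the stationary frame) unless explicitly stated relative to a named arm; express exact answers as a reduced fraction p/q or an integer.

recognized (axles ride arm R): planetary set, 38/15/68 teeth
superposition row 1 [locked train]: every member turns x
superposition row 2 [arm held]: sun y, ring −(38/68)·y, arm 0
boundary: total ω_ring = x − (38/68)·y = 0 and total ω_sun = x + y = 1  ⇒  y = 34/53, x = 19/53
row 2 ring = −(38/68)·34/53 = -19/53
totals (row 1 + row 2): sun 19/53 + 34/53 = 1, ring 19/53 + (-19/53) = 0, arm 19/53 + 0 = 19/53
asked cell (row1, ring) = 19/53

row1: w_G1=19/53 w_G3=19/53 w_R=19/53
row2: w_G1=34/53 w_G3=-19/53 w_R=0
total: w_G1=1 w_G3=0 w_R=19/53
asked value: 19/53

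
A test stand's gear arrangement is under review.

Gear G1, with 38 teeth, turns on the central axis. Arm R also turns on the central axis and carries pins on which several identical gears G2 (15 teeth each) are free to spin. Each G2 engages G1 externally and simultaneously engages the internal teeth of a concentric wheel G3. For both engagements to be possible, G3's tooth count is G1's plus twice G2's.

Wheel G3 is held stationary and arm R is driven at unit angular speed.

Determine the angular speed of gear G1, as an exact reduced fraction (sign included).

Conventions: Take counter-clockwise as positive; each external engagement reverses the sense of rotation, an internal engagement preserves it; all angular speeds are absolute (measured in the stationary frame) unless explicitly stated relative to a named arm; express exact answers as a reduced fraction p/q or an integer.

class = planetary set [G3 = 38+2·15 = 68; Willis about the carrier]
ring teeth: 38 + 2·15 = 68
38(ω_sun−ω_arm) = −68(ω_ring−ω_arm),  ω_ring = 0, ω_arm = 1
ω_sun = 1 − (68/38)(0−1) = 53/19
exact speed ratio = 53/19

53/19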